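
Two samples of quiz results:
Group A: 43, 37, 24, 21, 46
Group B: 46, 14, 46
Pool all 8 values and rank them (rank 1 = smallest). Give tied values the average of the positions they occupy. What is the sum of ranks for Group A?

21

Sorted (ascending): 14, 21, 24, 37, 43, 46, 46, 46
The 3 values of 46 occupy positions 6–8 → average rank 7.
Group A values → pooled ranks: 43→5, 37→4, 24→3, 21→2, 46→7
Rank sum = 5 + 4 + 3 + 2 + 7 = 21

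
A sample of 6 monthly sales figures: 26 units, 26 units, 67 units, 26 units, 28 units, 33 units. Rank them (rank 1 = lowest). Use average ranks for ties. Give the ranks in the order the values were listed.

Sorted (ascending): 26, 26, 26, 28, 33, 67
The 3 values of 26 occupy positions 1–3 → average rank 2.

2, 2, 6, 2, 4, 5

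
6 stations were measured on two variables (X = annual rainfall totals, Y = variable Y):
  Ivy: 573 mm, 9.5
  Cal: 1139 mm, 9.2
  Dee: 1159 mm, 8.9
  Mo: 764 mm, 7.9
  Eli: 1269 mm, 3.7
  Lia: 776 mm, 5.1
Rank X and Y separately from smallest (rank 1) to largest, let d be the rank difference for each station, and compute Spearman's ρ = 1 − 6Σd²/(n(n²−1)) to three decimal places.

Ranks of variable 1: 1, 4, 5, 2, 6, 3
Ranks of variable 2: 6, 5, 4, 3, 1, 2
d = r₁ − r₂: -5, -1, 1, -1, 5, 1
d²: 25, 1, 1, 1, 25, 1; Σd² = 54
ρ = 1 − 6·54/(6·35) = 1 − 324/210 = -0.543

-0.543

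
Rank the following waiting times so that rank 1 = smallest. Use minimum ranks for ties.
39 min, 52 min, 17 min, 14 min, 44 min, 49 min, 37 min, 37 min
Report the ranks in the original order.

5, 8, 2, 1, 6, 7, 3, 3

Sorted (ascending): 14, 17, 37, 37, 39, 44, 49, 52
The 2 values of 37 occupy positions 3–4 → each gets rank 3.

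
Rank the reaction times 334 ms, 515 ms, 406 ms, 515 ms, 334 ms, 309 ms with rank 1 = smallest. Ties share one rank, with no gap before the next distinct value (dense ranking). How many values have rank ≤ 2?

3

Sorted (ascending): 309, 334, 334, 406, 515, 515
The 2 values of 334 share dense rank 2.
The 2 values of 515 share dense rank 4.
Remaining distinct values take the next consecutive integers.
Ranks ≤ 2: {1, 2, 2} → 3 values.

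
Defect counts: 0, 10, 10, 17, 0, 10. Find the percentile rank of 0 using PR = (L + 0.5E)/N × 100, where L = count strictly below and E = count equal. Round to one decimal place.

16.7

N = 6.
Strictly below 0: 0. Equal to 0: 2.
PR = (0 + 0.5·2)/6 × 100 = 16.7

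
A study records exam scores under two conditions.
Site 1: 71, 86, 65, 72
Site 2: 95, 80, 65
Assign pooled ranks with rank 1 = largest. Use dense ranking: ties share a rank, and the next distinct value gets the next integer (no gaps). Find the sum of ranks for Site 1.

17

Sorted (descending): 95, 86, 80, 72, 71, 65, 65
The 2 values of 65 share dense rank 6.
Remaining distinct values take the next consecutive integers.
Site 1 values → pooled ranks: 71→5, 86→2, 65→6, 72→4
Rank sum = 5 + 2 + 6 + 4 = 17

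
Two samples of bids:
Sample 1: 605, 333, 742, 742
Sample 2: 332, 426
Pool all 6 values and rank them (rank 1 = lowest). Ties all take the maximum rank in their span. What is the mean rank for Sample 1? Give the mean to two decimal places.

Sorted (ascending): 332, 333, 426, 605, 742, 742
The 2 values of 742 occupy positions 5–6 → each gets rank 6.
Sample 1 values → pooled ranks: 605→4, 333→2, 742→6, 742→6
Mean rank = (4 + 2 + 6 + 6) / 4 = 4.50

4.50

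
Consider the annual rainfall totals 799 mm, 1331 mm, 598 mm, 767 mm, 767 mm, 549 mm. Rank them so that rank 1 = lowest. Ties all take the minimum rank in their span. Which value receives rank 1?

549

Sorted (ascending): 549, 598, 767, 767, 799, 1331
The 2 values of 767 occupy positions 3–4 → each gets rank 3.
Rank 1 → value 549.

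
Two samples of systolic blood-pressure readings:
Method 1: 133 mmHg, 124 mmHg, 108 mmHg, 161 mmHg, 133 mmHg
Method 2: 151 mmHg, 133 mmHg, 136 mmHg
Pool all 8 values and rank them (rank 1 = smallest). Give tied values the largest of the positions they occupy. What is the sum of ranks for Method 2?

Sorted (ascending): 108, 124, 133, 133, 133, 136, 151, 161
The 3 values of 133 occupy positions 3–5 → each gets rank 5.
Method 2 values → pooled ranks: 151→7, 133→5, 136→6
Rank sum = 7 + 5 + 6 = 18

18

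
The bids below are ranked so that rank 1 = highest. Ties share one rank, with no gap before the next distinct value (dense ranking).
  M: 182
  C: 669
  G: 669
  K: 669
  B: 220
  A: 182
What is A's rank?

Sorted (descending): 669, 669, 669, 220, 182, 182
The 3 values of 669 share dense rank 1.
The 2 values of 182 share dense rank 3.
Remaining distinct values take the next consecutive integers.
A has value 182 → rank 3.

3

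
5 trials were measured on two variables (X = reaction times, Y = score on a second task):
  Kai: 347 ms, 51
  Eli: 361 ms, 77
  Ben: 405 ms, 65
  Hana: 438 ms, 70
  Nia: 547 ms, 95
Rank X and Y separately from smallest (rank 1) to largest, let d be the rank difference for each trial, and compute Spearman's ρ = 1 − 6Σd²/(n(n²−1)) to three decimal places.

0.700

Ranks of variable 1: 1, 2, 3, 4, 5
Ranks of variable 2: 1, 4, 2, 3, 5
d = r₁ − r₂: 0, -2, 1, 1, 0
d²: 0, 4, 1, 1, 0; Σd² = 6
ρ = 1 − 6·6/(5·24) = 1 − 36/120 = 0.700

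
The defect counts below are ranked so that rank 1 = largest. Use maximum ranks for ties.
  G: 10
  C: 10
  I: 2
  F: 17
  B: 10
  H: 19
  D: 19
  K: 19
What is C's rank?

Sorted (descending): 19, 19, 19, 17, 10, 10, 10, 2
The 3 values of 19 occupy positions 1–3 → each gets rank 3.
The 3 values of 10 occupy positions 5–7 → each gets rank 7.
C has value 10 → rank 7.

7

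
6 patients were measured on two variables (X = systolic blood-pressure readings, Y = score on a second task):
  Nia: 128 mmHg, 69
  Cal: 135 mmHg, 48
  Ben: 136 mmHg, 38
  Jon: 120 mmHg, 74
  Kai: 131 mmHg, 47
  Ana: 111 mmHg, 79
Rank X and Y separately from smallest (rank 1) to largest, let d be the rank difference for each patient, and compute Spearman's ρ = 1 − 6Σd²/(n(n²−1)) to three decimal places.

-0.943

Ranks of variable 1: 3, 5, 6, 2, 4, 1
Ranks of variable 2: 4, 3, 1, 5, 2, 6
d = r₁ − r₂: -1, 2, 5, -3, 2, -5
d²: 1, 4, 25, 9, 4, 25; Σd² = 68
ρ = 1 − 6·68/(6·35) = 1 − 408/210 = -0.943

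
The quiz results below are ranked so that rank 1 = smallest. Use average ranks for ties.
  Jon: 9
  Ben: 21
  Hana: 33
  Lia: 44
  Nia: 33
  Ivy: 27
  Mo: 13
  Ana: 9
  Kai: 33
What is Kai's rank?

Sorted (ascending): 9, 9, 13, 21, 27, 33, 33, 33, 44
The 2 values of 9 occupy positions 1–2 → average rank (1+2)/2 = 1.5.
The 3 values of 33 occupy positions 6–8 → average rank 7.
Kai has value 33 → rank 7.

7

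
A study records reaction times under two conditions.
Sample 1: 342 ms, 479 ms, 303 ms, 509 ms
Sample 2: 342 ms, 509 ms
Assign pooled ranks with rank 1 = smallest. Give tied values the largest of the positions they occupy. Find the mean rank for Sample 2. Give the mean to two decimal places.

4.50

Sorted (ascending): 303, 342, 342, 479, 509, 509
The 2 values of 342 occupy positions 2–3 → each gets rank 3.
The 2 values of 509 occupy positions 5–6 → each gets rank 6.
Sample 2 values → pooled ranks: 342→3, 509→6
Mean rank = (3 + 6) / 2 = 4.50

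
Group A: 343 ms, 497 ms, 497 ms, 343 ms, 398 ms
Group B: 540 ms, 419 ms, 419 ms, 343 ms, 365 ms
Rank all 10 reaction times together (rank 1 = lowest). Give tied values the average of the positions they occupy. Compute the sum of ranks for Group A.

Sorted (ascending): 343, 343, 343, 365, 398, 419, 419, 497, 497, 540
The 3 values of 343 occupy positions 1–3 → average rank 2.
The 2 values of 419 occupy positions 6–7 → average rank (6+7)/2 = 6.5.
The 2 values of 497 occupy positions 8–9 → average rank (8+9)/2 = 8.5.
Group A values → pooled ranks: 343→2, 497→8.5, 497→8.5, 343→2, 398→5
Rank sum = 2 + 8.5 + 8.5 + 2 + 5 = 26

26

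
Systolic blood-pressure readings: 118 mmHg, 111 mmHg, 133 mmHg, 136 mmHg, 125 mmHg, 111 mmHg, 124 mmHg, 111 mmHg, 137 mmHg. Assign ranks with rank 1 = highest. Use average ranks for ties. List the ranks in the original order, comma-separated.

6, 8, 3, 2, 4, 8, 5, 8, 1

Sorted (descending): 137, 136, 133, 125, 124, 118, 111, 111, 111
The 3 values of 111 occupy positions 7–9 → average rank 8.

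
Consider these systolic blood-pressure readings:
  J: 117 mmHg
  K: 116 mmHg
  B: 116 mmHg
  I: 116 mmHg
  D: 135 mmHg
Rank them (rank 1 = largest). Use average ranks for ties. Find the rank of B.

Sorted (descending): 135, 117, 116, 116, 116
The 3 values of 116 occupy positions 3–5 → average rank 4.
B has value 116 mmHg → rank 4.

4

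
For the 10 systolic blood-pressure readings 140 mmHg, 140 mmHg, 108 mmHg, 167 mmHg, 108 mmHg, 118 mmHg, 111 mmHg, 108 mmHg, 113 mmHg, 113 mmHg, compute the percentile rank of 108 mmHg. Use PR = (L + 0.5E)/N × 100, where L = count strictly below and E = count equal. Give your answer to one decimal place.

N = 10.
Strictly below 108: 0. Equal to 108: 3.
PR = (0 + 0.5·3)/10 × 100 = 15.0

15.0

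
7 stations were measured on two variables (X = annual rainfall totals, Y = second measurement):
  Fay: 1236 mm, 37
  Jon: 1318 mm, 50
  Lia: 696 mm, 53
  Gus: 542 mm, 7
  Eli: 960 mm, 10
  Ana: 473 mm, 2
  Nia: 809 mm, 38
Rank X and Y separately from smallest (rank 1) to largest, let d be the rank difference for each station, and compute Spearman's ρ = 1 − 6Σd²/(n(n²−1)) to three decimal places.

Ranks of variable 1: 6, 7, 3, 2, 5, 1, 4
Ranks of variable 2: 4, 6, 7, 2, 3, 1, 5
d = r₁ − r₂: 2, 1, -4, 0, 2, 0, -1
d²: 4, 1, 16, 0, 4, 0, 1; Σd² = 26
ρ = 1 − 6·26/(7·48) = 1 − 156/336 = 0.536

0.536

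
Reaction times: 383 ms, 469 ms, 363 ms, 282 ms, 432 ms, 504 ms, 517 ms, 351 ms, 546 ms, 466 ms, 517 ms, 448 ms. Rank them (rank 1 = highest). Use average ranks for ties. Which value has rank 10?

363

Sorted (descending): 546, 517, 517, 504, 469, 466, 448, 432, 383, 363, 351, 282
The 2 values of 517 occupy positions 2–3 → average rank (2+3)/2 = 2.5.
Rank 10 → value 363.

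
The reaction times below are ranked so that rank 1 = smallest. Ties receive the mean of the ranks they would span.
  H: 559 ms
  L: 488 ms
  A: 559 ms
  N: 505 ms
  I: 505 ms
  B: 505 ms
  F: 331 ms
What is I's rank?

4

Sorted (ascending): 331, 488, 505, 505, 505, 559, 559
The 3 values of 505 occupy positions 3–5 → average rank 4.
The 2 values of 559 occupy positions 6–7 → average rank (6+7)/2 = 6.5.
I has value 505 ms → rank 4.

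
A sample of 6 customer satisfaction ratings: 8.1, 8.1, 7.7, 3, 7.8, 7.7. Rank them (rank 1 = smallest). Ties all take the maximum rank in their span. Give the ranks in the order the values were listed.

Sorted (ascending): 3, 7.7, 7.7, 7.8, 8.1, 8.1
The 2 values of 7.7 occupy positions 2–3 → each gets rank 3.
The 2 values of 8.1 occupy positions 5–6 → each gets rank 6.

6, 6, 3, 1, 4, 3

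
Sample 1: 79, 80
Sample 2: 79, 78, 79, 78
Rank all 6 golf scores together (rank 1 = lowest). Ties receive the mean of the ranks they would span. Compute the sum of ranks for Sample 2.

11

Sorted (ascending): 78, 78, 79, 79, 79, 80
The 2 values of 78 occupy positions 1–2 → average rank (1+2)/2 = 1.5.
The 3 values of 79 occupy positions 3–5 → average rank 4.
Sample 2 values → pooled ranks: 79→4, 78→1.5, 79→4, 78→1.5
Rank sum = 4 + 1.5 + 4 + 1.5 = 11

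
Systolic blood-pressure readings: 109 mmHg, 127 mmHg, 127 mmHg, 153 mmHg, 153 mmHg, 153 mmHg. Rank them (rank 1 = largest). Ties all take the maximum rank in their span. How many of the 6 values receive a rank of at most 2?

0

Sorted (descending): 153, 153, 153, 127, 127, 109
The 3 values of 153 occupy positions 1–3 → each gets rank 3.
The 2 values of 127 occupy positions 4–5 → each gets rank 5.
Ranks ≤ 2: {} → 0 values.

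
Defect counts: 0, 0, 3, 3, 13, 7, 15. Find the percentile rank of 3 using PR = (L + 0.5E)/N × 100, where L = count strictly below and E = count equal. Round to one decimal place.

42.9

N = 7.
Strictly below 3: 2. Equal to 3: 2.
PR = (2 + 0.5·2)/7 × 100 = 42.9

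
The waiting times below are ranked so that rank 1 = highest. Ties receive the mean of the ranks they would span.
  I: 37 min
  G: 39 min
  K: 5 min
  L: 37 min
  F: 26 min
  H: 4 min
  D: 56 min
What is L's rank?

3.5

Sorted (descending): 56, 39, 37, 37, 26, 5, 4
The 2 values of 37 occupy positions 3–4 → average rank (3+4)/2 = 3.5.
L has value 37 min → rank 3.5.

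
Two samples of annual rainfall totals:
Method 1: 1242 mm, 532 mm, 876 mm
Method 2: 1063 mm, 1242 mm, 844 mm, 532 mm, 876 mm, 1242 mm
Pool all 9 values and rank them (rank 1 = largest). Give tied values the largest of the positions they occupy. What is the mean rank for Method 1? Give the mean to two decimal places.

Sorted (descending): 1242, 1242, 1242, 1063, 876, 876, 844, 532, 532
The 3 values of 1242 occupy positions 1–3 → each gets rank 3.
The 2 values of 876 occupy positions 5–6 → each gets rank 6.
The 2 values of 532 occupy positions 8–9 → each gets rank 9.
Method 1 values → pooled ranks: 1242→3, 532→9, 876→6
Mean rank = (3 + 9 + 6) / 3 = 6.00

6.00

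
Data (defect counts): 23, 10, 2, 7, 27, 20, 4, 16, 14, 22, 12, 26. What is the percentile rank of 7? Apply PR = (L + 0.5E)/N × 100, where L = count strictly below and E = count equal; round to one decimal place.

20.8

N = 12.
Strictly below 7: 2. Equal to 7: 1.
PR = (2 + 0.5·1)/12 × 100 = 20.8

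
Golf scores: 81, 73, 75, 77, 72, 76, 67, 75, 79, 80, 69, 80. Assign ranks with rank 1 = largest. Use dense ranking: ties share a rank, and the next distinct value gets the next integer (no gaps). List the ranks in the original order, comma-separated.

1, 7, 6, 4, 8, 5, 10, 6, 3, 2, 9, 2

Sorted (descending): 81, 80, 80, 79, 77, 76, 75, 75, 73, 72, 69, 67
The 2 values of 80 share dense rank 2.
The 2 values of 75 share dense rank 6.
Remaining distinct values take the next consecutive integers.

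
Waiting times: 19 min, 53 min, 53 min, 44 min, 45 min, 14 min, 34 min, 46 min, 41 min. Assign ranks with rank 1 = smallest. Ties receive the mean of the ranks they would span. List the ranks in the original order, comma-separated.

2, 8.5, 8.5, 5, 6, 1, 3, 7, 4

Sorted (ascending): 14, 19, 34, 41, 44, 45, 46, 53, 53
The 2 values of 53 occupy positions 8–9 → average rank (8+9)/2 = 8.5.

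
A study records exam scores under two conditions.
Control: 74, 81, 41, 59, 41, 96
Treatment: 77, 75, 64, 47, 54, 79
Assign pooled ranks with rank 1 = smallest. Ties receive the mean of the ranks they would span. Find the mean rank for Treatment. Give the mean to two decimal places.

Sorted (ascending): 41, 41, 47, 54, 59, 64, 74, 75, 77, 79, 81, 96
The 2 values of 41 occupy positions 1–2 → average rank (1+2)/2 = 1.5.
Treatment values → pooled ranks: 77→9, 75→8, 64→6, 47→3, 54→4, 79→10
Mean rank = (9 + 8 + 6 + 3 + 4 + 10) / 6 = 6.67

6.67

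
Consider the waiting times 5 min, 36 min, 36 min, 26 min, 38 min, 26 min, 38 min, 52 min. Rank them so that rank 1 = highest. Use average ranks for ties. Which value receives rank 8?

5

Sorted (descending): 52, 38, 38, 36, 36, 26, 26, 5
The 2 values of 38 occupy positions 2–3 → average rank (2+3)/2 = 2.5.
The 2 values of 36 occupy positions 4–5 → average rank (4+5)/2 = 4.5.
The 2 values of 26 occupy positions 6–7 → average rank (6+7)/2 = 6.5.
Rank 8 → value 5.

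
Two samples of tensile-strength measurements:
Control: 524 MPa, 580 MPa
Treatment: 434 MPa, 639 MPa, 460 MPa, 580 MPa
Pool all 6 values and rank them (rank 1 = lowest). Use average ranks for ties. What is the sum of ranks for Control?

7.5

Sorted (ascending): 434, 460, 524, 580, 580, 639
The 2 values of 580 occupy positions 4–5 → average rank (4+5)/2 = 4.5.
Control values → pooled ranks: 524→3, 580→4.5
Rank sum = 3 + 4.5 = 7.5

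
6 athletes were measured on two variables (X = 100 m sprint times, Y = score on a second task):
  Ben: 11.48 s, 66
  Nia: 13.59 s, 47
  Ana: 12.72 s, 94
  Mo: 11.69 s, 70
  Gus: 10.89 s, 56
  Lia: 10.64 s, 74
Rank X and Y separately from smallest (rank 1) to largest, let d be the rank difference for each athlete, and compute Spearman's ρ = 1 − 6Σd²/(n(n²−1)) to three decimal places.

-0.200

Ranks of variable 1: 3, 6, 5, 4, 2, 1
Ranks of variable 2: 3, 1, 6, 4, 2, 5
d = r₁ − r₂: 0, 5, -1, 0, 0, -4
d²: 0, 25, 1, 0, 0, 16; Σd² = 42
ρ = 1 − 6·42/(6·35) = 1 − 252/210 = -0.200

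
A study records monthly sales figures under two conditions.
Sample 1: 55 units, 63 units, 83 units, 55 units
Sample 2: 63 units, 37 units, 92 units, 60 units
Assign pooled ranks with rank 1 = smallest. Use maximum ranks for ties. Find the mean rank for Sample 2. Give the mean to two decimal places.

4.75

Sorted (ascending): 37, 55, 55, 60, 63, 63, 83, 92
The 2 values of 55 occupy positions 2–3 → each gets rank 3.
The 2 values of 63 occupy positions 5–6 → each gets rank 6.
Sample 2 values → pooled ranks: 63→6, 37→1, 92→8, 60→4
Mean rank = (6 + 1 + 8 + 4) / 4 = 4.75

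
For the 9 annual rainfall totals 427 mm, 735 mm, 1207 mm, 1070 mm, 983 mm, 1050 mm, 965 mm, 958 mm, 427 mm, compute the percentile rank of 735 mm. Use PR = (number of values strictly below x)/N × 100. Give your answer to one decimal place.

N = 9.
Strictly below 735: 2. Equal to 735: 1.
PR = 2/9 × 100 = 22.2

22.2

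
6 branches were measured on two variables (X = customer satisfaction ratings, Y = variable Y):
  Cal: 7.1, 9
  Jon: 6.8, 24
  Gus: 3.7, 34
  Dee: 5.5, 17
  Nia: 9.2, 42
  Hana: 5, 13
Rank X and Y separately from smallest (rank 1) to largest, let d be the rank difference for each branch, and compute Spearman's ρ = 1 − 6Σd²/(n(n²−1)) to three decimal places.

Ranks of variable 1: 5, 4, 1, 3, 6, 2
Ranks of variable 2: 1, 4, 5, 3, 6, 2
d = r₁ − r₂: 4, 0, -4, 0, 0, 0
d²: 16, 0, 16, 0, 0, 0; Σd² = 32
ρ = 1 − 6·32/(6·35) = 1 − 192/210 = 0.086

0.086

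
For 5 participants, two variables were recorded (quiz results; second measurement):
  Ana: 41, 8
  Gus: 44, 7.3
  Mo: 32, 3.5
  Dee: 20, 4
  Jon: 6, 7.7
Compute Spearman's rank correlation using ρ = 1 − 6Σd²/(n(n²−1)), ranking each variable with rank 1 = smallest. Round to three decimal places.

Ranks of variable 1: 4, 5, 3, 2, 1
Ranks of variable 2: 5, 3, 1, 2, 4
d = r₁ − r₂: -1, 2, 2, 0, -3
d²: 1, 4, 4, 0, 9; Σd² = 18
ρ = 1 − 6·18/(5·24) = 1 − 108/120 = 0.100

0.100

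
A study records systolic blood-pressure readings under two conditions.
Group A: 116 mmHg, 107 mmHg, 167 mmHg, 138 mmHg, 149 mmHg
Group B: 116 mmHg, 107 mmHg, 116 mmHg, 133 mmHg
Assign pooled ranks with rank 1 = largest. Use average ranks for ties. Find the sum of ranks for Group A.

20.5

Sorted (descending): 167, 149, 138, 133, 116, 116, 116, 107, 107
The 3 values of 116 occupy positions 5–7 → average rank 6.
The 2 values of 107 occupy positions 8–9 → average rank (8+9)/2 = 8.5.
Group A values → pooled ranks: 116→6, 107→8.5, 167→1, 138→3, 149→2
Rank sum = 6 + 8.5 + 1 + 3 + 2 = 20.5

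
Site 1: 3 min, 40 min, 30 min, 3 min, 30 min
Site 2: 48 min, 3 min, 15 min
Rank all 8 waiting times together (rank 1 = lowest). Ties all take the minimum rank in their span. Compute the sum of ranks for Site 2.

Sorted (ascending): 3, 3, 3, 15, 30, 30, 40, 48
The 3 values of 3 occupy positions 1–3 → each gets rank 1.
The 2 values of 30 occupy positions 5–6 → each gets rank 5.
Site 2 values → pooled ranks: 48→8, 3→1, 15→4
Rank sum = 8 + 1 + 4 = 13

13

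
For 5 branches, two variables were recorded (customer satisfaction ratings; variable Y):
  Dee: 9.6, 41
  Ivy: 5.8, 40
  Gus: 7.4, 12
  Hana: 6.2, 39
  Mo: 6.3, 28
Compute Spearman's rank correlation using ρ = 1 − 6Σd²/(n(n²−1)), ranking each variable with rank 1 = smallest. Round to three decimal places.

Ranks of variable 1: 5, 1, 4, 2, 3
Ranks of variable 2: 5, 4, 1, 3, 2
d = r₁ − r₂: 0, -3, 3, -1, 1
d²: 0, 9, 9, 1, 1; Σd² = 20
ρ = 1 − 6·20/(5·24) = 1 − 120/120 = 0.000

0.000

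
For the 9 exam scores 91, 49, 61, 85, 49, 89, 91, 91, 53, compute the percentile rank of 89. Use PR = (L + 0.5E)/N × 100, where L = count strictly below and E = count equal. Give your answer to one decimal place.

61.1

N = 9.
Strictly below 89: 5. Equal to 89: 1.
PR = (5 + 0.5·1)/9 × 100 = 61.1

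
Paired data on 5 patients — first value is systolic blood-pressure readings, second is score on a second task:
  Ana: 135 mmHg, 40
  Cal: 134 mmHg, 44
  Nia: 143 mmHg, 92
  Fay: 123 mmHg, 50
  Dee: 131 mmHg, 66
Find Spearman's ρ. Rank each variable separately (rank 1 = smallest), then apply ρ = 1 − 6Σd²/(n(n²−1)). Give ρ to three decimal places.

0.100

Ranks of variable 1: 4, 3, 5, 1, 2
Ranks of variable 2: 1, 2, 5, 3, 4
d = r₁ − r₂: 3, 1, 0, -2, -2
d²: 9, 1, 0, 4, 4; Σd² = 18
ρ = 1 − 6·18/(5·24) = 1 − 108/120 = 0.100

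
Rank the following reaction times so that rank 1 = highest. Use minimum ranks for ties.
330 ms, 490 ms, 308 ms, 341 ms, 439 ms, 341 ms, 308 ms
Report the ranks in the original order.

Sorted (descending): 490, 439, 341, 341, 330, 308, 308
The 2 values of 341 occupy positions 3–4 → each gets rank 3.
The 2 values of 308 occupy positions 6–7 → each gets rank 6.

5, 1, 6, 3, 2, 3, 6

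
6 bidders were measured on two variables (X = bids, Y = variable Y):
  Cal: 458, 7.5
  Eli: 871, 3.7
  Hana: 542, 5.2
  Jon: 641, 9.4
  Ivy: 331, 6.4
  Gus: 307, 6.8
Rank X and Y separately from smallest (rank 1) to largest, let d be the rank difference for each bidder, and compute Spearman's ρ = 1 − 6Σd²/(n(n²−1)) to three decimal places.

-0.257

Ranks of variable 1: 3, 6, 4, 5, 2, 1
Ranks of variable 2: 5, 1, 2, 6, 3, 4
d = r₁ − r₂: -2, 5, 2, -1, -1, -3
d²: 4, 25, 4, 1, 1, 9; Σd² = 44
ρ = 1 − 6·44/(6·35) = 1 − 264/210 = -0.257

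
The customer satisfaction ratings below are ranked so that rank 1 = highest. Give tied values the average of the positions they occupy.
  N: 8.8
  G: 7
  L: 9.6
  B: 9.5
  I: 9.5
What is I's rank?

Sorted (descending): 9.6, 9.5, 9.5, 8.8, 7
The 2 values of 9.5 occupy positions 2–3 → average rank (2+3)/2 = 2.5.
I has value 9.5 → rank 2.5.

2.5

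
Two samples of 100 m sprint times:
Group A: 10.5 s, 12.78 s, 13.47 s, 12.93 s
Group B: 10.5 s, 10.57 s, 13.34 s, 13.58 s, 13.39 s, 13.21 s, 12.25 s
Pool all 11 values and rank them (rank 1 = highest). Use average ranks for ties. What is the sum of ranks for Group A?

25.5

Sorted (descending): 13.58, 13.47, 13.39, 13.34, 13.21, 12.93, 12.78, 12.25, 10.57, 10.5, 10.5
The 2 values of 10.5 occupy positions 10–11 → average rank (10+11)/2 = 10.5.
Group A values → pooled ranks: 10.5→10.5, 12.78→7, 13.47→2, 12.93→6
Rank sum = 10.5 + 7 + 2 + 6 = 25.5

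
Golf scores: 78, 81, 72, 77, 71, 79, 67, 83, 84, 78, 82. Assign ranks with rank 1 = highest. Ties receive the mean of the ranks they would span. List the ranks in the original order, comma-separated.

6.5, 4, 9, 8, 10, 5, 11, 2, 1, 6.5, 3

Sorted (descending): 84, 83, 82, 81, 79, 78, 78, 77, 72, 71, 67
The 2 values of 78 occupy positions 6–7 → average rank (6+7)/2 = 6.5.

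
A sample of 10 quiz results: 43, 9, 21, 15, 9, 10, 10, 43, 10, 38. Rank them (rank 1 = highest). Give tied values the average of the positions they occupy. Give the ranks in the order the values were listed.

Sorted (descending): 43, 43, 38, 21, 15, 10, 10, 10, 9, 9
The 2 values of 43 occupy positions 1–2 → average rank (1+2)/2 = 1.5.
The 3 values of 10 occupy positions 6–8 → average rank 7.
The 2 values of 9 occupy positions 9–10 → average rank (9+10)/2 = 9.5.

1.5, 9.5, 4, 5, 9.5, 7, 7, 1.5, 7, 3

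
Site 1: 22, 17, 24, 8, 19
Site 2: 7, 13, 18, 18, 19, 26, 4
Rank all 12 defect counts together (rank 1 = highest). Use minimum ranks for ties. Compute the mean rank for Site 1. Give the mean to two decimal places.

5.40

Sorted (descending): 26, 24, 22, 19, 19, 18, 18, 17, 13, 8, 7, 4
The 2 values of 19 occupy positions 4–5 → each gets rank 4.
The 2 values of 18 occupy positions 6–7 → each gets rank 6.
Site 1 values → pooled ranks: 22→3, 17→8, 24→2, 8→10, 19→4
Mean rank = (3 + 8 + 2 + 10 + 4) / 5 = 5.40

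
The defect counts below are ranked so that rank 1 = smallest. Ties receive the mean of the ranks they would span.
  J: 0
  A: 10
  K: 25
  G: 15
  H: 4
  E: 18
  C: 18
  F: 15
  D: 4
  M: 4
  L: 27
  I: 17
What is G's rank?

Sorted (ascending): 0, 4, 4, 4, 10, 15, 15, 17, 18, 18, 25, 27
The 3 values of 4 occupy positions 2–4 → average rank 3.
The 2 values of 15 occupy positions 6–7 → average rank (6+7)/2 = 6.5.
The 2 values of 18 occupy positions 9–10 → average rank (9+10)/2 = 9.5.
G has value 15 → rank 6.5.

6.5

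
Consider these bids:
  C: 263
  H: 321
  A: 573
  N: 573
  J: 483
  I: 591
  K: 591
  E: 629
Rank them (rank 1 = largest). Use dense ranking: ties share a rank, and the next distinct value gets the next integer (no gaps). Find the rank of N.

3

Sorted (descending): 629, 591, 591, 573, 573, 483, 321, 263
The 2 values of 591 share dense rank 2.
The 2 values of 573 share dense rank 3.
Remaining distinct values take the next consecutive integers.
N has value 573 → rank 3.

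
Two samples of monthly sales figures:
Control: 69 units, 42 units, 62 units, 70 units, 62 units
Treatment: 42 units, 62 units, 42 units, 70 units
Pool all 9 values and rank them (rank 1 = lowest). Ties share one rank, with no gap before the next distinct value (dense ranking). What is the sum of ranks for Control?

12

Sorted (ascending): 42, 42, 42, 62, 62, 62, 69, 70, 70
The 3 values of 42 share dense rank 1.
The 3 values of 62 share dense rank 2.
The 2 values of 70 share dense rank 4.
Remaining distinct values take the next consecutive integers.
Control values → pooled ranks: 69→3, 42→1, 62→2, 70→4, 62→2
Rank sum = 3 + 1 + 2 + 4 + 2 = 12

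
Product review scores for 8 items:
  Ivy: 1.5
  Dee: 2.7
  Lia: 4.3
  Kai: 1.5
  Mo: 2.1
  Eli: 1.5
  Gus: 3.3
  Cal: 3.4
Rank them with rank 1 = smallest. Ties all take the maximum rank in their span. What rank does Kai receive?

3

Sorted (ascending): 1.5, 1.5, 1.5, 2.1, 2.7, 3.3, 3.4, 4.3
The 3 values of 1.5 occupy positions 1–3 → each gets rank 3.
Kai has value 1.5 → rank 3.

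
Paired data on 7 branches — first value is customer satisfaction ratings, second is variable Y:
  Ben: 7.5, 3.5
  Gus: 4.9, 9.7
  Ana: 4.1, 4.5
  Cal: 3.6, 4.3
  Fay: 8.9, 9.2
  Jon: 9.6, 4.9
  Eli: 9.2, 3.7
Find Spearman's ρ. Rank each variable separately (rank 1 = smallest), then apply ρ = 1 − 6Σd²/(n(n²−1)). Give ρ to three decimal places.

0.036

Ranks of variable 1: 4, 3, 2, 1, 5, 7, 6
Ranks of variable 2: 1, 7, 4, 3, 6, 5, 2
d = r₁ − r₂: 3, -4, -2, -2, -1, 2, 4
d²: 9, 16, 4, 4, 1, 4, 16; Σd² = 54
ρ = 1 − 6·54/(7·48) = 1 − 324/336 = 0.036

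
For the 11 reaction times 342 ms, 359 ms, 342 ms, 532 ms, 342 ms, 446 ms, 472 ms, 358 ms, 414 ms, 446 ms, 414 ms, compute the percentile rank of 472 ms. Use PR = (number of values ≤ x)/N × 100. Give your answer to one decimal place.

90.9

N = 11.
Strictly below 472: 9. Equal to 472: 1.
PR = 10/11 × 100 = 90.9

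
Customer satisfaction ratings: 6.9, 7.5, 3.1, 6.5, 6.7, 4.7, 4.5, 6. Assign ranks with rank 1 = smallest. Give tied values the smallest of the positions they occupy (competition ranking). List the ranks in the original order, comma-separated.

7, 8, 1, 5, 6, 3, 2, 4

Sorted (ascending): 3.1, 4.5, 4.7, 6, 6.5, 6.7, 6.9, 7.5
No ties — each value takes its position as its rank.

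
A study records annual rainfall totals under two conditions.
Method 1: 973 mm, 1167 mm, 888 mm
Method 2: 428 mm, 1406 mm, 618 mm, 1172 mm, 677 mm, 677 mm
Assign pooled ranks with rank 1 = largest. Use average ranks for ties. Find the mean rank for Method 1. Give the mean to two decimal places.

4.00

Sorted (descending): 1406, 1172, 1167, 973, 888, 677, 677, 618, 428
The 2 values of 677 occupy positions 6–7 → average rank (6+7)/2 = 6.5.
Method 1 values → pooled ranks: 973→4, 1167→3, 888→5
Mean rank = (4 + 3 + 5) / 3 = 4.00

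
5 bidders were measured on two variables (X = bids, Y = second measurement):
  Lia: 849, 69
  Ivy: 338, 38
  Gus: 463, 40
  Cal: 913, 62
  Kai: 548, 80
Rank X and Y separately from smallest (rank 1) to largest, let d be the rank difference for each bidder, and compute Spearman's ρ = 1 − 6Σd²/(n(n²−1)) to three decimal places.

0.600

Ranks of variable 1: 4, 1, 2, 5, 3
Ranks of variable 2: 4, 1, 2, 3, 5
d = r₁ − r₂: 0, 0, 0, 2, -2
d²: 0, 0, 0, 4, 4; Σd² = 8
ρ = 1 − 6·8/(5·24) = 1 − 48/120 = 0.600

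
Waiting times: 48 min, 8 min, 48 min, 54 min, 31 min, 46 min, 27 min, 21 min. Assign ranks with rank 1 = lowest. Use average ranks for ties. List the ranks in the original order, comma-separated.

Sorted (ascending): 8, 21, 27, 31, 46, 48, 48, 54
The 2 values of 48 occupy positions 6–7 → average rank (6+7)/2 = 6.5.

6.5, 1, 6.5, 8, 4, 5, 3, 2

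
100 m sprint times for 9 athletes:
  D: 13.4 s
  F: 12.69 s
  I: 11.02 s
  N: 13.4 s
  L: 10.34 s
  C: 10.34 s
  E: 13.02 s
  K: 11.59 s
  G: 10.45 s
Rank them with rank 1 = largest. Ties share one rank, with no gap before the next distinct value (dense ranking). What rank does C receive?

Sorted (descending): 13.4, 13.4, 13.02, 12.69, 11.59, 11.02, 10.45, 10.34, 10.34
The 2 values of 13.4 share dense rank 1.
The 2 values of 10.34 share dense rank 7.
Remaining distinct values take the next consecutive integers.
C has value 10.34 s → rank 7.

7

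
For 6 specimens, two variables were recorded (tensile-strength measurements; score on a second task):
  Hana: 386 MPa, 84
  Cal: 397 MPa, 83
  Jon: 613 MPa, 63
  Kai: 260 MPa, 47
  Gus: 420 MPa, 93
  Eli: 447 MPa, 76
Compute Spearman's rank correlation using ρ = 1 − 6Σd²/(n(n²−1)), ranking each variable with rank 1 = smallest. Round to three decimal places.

0.029

Ranks of variable 1: 2, 3, 6, 1, 4, 5
Ranks of variable 2: 5, 4, 2, 1, 6, 3
d = r₁ − r₂: -3, -1, 4, 0, -2, 2
d²: 9, 1, 16, 0, 4, 4; Σd² = 34
ρ = 1 − 6·34/(6·35) = 1 − 204/210 = 0.029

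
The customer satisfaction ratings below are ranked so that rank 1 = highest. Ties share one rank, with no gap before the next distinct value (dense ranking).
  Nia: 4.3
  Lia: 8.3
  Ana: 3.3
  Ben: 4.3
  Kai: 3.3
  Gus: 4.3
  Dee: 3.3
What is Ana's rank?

Sorted (descending): 8.3, 4.3, 4.3, 4.3, 3.3, 3.3, 3.3
The 3 values of 4.3 share dense rank 2.
The 3 values of 3.3 share dense rank 3.
Remaining distinct values take the next consecutive integers.
Ana has value 3.3 → rank 3.

3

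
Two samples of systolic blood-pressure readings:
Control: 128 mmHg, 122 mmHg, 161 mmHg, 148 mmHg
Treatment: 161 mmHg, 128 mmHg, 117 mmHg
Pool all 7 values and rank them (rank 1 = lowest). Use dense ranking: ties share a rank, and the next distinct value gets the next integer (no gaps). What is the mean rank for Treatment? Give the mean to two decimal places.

Sorted (ascending): 117, 122, 128, 128, 148, 161, 161
The 2 values of 128 share dense rank 3.
The 2 values of 161 share dense rank 5.
Remaining distinct values take the next consecutive integers.
Treatment values → pooled ranks: 161→5, 128→3, 117→1
Mean rank = (5 + 3 + 1) / 3 = 3.00

3.00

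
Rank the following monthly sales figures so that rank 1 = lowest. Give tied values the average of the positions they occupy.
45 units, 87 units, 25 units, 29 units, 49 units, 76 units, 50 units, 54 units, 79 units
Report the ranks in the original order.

Sorted (ascending): 25, 29, 45, 49, 50, 54, 76, 79, 87
No ties — each value takes its position as its rank.

3, 9, 1, 2, 4, 7, 5, 6, 8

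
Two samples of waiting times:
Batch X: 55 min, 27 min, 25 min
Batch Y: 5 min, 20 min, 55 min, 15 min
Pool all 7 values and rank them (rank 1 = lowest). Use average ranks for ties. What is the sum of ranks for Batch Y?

12.5

Sorted (ascending): 5, 15, 20, 25, 27, 55, 55
The 2 values of 55 occupy positions 6–7 → average rank (6+7)/2 = 6.5.
Batch Y values → pooled ranks: 5→1, 20→3, 55→6.5, 15→2
Rank sum = 1 + 3 + 6.5 + 2 = 12.5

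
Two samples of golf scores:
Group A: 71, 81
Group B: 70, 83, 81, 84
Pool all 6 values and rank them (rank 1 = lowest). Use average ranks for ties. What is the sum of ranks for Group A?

Sorted (ascending): 70, 71, 81, 81, 83, 84
The 2 values of 81 occupy positions 3–4 → average rank (3+4)/2 = 3.5.
Group A values → pooled ranks: 71→2, 81→3.5
Rank sum = 2 + 3.5 = 5.5

5.5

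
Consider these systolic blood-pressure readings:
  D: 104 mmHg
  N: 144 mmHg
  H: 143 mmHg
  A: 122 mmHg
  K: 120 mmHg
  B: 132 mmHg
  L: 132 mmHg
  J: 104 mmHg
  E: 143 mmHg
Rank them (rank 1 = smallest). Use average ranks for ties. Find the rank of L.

5.5

Sorted (ascending): 104, 104, 120, 122, 132, 132, 143, 143, 144
The 2 values of 104 occupy positions 1–2 → average rank (1+2)/2 = 1.5.
The 2 values of 132 occupy positions 5–6 → average rank (5+6)/2 = 5.5.
The 2 values of 143 occupy positions 7–8 → average rank (7+8)/2 = 7.5.
L has value 132 mmHg → rank 5.5.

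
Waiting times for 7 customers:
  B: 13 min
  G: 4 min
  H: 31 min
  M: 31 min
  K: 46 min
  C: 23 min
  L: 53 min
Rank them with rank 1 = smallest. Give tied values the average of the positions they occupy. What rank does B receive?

2

Sorted (ascending): 4, 13, 23, 31, 31, 46, 53
The 2 values of 31 occupy positions 4–5 → average rank (4+5)/2 = 4.5.
B has value 13 min → rank 2.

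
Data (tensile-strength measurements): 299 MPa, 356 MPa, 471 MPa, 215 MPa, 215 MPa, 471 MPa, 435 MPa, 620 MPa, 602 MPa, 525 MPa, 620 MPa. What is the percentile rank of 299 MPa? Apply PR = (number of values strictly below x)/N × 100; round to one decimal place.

18.2

N = 11.
Strictly below 299: 2. Equal to 299: 1.
PR = 2/11 × 100 = 18.2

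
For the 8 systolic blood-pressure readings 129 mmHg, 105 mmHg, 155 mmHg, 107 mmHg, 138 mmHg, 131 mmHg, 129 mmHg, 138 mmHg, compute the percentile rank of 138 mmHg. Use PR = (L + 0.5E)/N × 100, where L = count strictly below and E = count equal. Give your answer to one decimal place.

75.0

N = 8.
Strictly below 138: 5. Equal to 138: 2.
PR = (5 + 0.5·2)/8 × 100 = 75.0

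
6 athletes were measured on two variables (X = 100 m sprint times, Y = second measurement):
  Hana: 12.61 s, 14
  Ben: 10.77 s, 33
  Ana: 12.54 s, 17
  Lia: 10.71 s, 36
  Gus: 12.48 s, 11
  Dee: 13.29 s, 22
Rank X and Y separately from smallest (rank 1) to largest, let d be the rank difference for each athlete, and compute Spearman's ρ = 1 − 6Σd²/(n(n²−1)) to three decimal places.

-0.486

Ranks of variable 1: 5, 2, 4, 1, 3, 6
Ranks of variable 2: 2, 5, 3, 6, 1, 4
d = r₁ − r₂: 3, -3, 1, -5, 2, 2
d²: 9, 9, 1, 25, 4, 4; Σd² = 52
ρ = 1 − 6·52/(6·35) = 1 − 312/210 = -0.486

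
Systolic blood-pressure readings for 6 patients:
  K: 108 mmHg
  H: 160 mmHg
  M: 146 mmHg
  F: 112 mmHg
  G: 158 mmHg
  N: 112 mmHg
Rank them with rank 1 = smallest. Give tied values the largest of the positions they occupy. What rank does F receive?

3

Sorted (ascending): 108, 112, 112, 146, 158, 160
The 2 values of 112 occupy positions 2–3 → each gets rank 3.
F has value 112 mmHg → rank 3.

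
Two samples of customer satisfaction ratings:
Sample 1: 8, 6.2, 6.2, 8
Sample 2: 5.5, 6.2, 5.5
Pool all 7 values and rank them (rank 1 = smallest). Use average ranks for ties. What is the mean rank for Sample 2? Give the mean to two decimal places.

Sorted (ascending): 5.5, 5.5, 6.2, 6.2, 6.2, 8, 8
The 2 values of 5.5 occupy positions 1–2 → average rank (1+2)/2 = 1.5.
The 3 values of 6.2 occupy positions 3–5 → average rank 4.
The 2 values of 8 occupy positions 6–7 → average rank (6+7)/2 = 6.5.
Sample 2 values → pooled ranks: 5.5→1.5, 6.2→4, 5.5→1.5
Mean rank = (1.5 + 4 + 1.5) / 3 = 2.33

2.33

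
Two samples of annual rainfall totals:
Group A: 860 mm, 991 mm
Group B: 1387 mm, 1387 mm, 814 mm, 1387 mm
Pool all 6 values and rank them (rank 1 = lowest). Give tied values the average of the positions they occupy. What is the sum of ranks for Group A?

5

Sorted (ascending): 814, 860, 991, 1387, 1387, 1387
The 3 values of 1387 occupy positions 4–6 → average rank 5.
Group A values → pooled ranks: 860→2, 991→3
Rank sum = 2 + 3 = 5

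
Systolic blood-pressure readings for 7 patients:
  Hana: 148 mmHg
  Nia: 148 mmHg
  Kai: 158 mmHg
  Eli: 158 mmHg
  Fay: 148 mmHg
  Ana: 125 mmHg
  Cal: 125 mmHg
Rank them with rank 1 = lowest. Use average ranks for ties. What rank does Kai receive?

Sorted (ascending): 125, 125, 148, 148, 148, 158, 158
The 2 values of 125 occupy positions 1–2 → average rank (1+2)/2 = 1.5.
The 3 values of 148 occupy positions 3–5 → average rank 4.
The 2 values of 158 occupy positions 6–7 → average rank (6+7)/2 = 6.5.
Kai has value 158 mmHg → rank 6.5.

6.5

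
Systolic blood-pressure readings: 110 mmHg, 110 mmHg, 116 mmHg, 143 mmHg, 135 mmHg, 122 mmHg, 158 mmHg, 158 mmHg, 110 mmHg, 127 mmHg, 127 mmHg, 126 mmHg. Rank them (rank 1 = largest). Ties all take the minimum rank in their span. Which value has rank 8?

Sorted (descending): 158, 158, 143, 135, 127, 127, 126, 122, 116, 110, 110, 110
The 2 values of 158 occupy positions 1–2 → each gets rank 1.
The 2 values of 127 occupy positions 5–6 → each gets rank 5.
The 3 values of 110 occupy positions 10–12 → each gets rank 10.
Rank 8 → value 122.

122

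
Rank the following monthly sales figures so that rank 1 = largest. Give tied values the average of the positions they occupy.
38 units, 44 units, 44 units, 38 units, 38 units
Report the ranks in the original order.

4, 1.5, 1.5, 4, 4

Sorted (descending): 44, 44, 38, 38, 38
The 2 values of 44 occupy positions 1–2 → average rank (1+2)/2 = 1.5.
The 3 values of 38 occupy positions 3–5 → average rank 4.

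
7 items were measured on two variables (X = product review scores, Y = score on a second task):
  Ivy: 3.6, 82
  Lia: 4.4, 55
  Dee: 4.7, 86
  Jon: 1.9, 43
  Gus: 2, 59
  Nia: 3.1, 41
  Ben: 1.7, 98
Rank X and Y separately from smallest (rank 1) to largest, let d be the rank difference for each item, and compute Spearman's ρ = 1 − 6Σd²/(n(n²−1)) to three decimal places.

Ranks of variable 1: 5, 6, 7, 2, 3, 4, 1
Ranks of variable 2: 5, 3, 6, 2, 4, 1, 7
d = r₁ − r₂: 0, 3, 1, 0, -1, 3, -6
d²: 0, 9, 1, 0, 1, 9, 36; Σd² = 56
ρ = 1 − 6·56/(7·48) = 1 − 336/336 = 0.000

0.000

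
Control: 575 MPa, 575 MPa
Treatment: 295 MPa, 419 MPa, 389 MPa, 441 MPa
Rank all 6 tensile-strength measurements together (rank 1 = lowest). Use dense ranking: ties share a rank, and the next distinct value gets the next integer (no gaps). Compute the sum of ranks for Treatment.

10

Sorted (ascending): 295, 389, 419, 441, 575, 575
The 2 values of 575 share dense rank 5.
Remaining distinct values take the next consecutive integers.
Treatment values → pooled ranks: 295→1, 419→3, 389→2, 441→4
Rank sum = 1 + 3 + 2 + 4 = 10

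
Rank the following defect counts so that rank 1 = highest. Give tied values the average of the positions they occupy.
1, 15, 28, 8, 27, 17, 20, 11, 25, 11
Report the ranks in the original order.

Sorted (descending): 28, 27, 25, 20, 17, 15, 11, 11, 8, 1
The 2 values of 11 occupy positions 7–8 → average rank (7+8)/2 = 7.5.

10, 6, 1, 9, 2, 5, 4, 7.5, 3, 7.5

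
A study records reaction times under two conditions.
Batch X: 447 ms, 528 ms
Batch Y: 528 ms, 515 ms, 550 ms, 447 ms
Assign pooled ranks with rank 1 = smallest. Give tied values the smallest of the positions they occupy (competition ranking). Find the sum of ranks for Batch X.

Sorted (ascending): 447, 447, 515, 528, 528, 550
The 2 values of 447 occupy positions 1–2 → each gets rank 1.
The 2 values of 528 occupy positions 4–5 → each gets rank 4.
Batch X values → pooled ranks: 447→1, 528→4
Rank sum = 1 + 4 = 5

5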